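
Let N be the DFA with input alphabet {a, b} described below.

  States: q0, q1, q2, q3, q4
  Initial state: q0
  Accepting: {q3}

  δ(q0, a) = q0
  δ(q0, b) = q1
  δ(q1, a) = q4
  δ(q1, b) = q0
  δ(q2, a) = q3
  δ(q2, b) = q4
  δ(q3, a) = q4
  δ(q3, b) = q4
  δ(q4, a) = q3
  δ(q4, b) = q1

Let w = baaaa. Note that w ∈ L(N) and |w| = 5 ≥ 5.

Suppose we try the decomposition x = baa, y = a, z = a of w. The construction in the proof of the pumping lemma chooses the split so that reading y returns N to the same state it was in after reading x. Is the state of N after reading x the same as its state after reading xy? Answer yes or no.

no

Run of N on the first 4 characters of w = b a a a:
  step 0: q0  (start)
  step 1: q1  (read b: q0→q1)
  step 2: q4  (read a: q1→q4)
  step 3: q3  (read a: q4→q3)
  step 4: q4  (read a: q3→q4)

After x (step 3): q3. After xy (step 4): q4.
They differ (q3 ≠ q4), so y is not a cycle from the state after x; this split is not the one the pumping-lemma construction produces, and pumping y need not keep the string in L(N).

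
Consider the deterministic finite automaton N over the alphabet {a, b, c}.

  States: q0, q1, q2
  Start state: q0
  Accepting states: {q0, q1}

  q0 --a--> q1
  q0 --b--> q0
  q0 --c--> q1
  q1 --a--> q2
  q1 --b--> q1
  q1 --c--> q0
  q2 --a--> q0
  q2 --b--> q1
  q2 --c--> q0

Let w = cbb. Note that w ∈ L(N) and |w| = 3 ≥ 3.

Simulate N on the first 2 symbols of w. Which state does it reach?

q1

State sequence: q0 -c-> q1 -b-> q1

After reading 2 characters, N is in state q1.
(This kind of state-tracing is the core of the pumping-lemma construction: with 3 states, pigeonhole forces a repeat within the first 3 steps.)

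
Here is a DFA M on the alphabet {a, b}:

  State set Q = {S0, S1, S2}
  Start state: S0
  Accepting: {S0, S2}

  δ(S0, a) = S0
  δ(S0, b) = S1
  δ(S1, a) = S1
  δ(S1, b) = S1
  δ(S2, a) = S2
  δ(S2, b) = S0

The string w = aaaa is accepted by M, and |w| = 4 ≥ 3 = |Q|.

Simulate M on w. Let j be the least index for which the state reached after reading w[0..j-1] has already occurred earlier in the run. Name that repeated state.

S0

Run of M on w = a a a a:
  step 0: S0  (start)
  step 1: S0  (read a: S0→S0)   ← first repeat (S0 seen earlier)
  step 2: S0  (read a: S0→S0)
  step 3: S0  (read a: S0→S0)
  step 4: S0  (read a: S0→S0)

The earliest repeat is at step j = 1: M is in S0, which it already visited at step i = 0.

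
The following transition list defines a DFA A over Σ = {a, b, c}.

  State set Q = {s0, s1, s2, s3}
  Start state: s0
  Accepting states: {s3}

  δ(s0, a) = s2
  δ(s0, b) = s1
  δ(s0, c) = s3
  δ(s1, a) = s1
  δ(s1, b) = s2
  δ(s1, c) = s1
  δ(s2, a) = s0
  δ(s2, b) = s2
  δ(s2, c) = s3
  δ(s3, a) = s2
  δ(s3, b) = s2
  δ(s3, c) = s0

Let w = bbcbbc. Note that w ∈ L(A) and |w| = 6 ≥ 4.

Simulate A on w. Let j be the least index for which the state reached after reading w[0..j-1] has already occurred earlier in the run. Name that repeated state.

State sequence: s0 -b-> s1 -b-> s2 -c-> s3 -b-> s2 -b-> s2 -c-> s3
First repeat at step 4: s2 was already visited.

The earliest repeat is at step j = 4: A is in s2, which it already visited at step i = 2.
Pumping length from the standard proof: p = 4 (the number of states). The repeated state found above gives |xy| = j ≤ 4 and |y| = j − i ≥ 1.

s2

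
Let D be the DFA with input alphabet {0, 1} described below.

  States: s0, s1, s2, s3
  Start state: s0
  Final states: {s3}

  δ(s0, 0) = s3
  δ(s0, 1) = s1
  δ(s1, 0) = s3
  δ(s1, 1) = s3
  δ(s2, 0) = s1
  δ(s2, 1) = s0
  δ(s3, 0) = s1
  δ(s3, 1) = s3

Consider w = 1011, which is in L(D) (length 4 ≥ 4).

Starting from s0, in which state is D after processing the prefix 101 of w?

Run of D on the first 3 characters of w = 1 0 1:
  step 0: s0  (start)
  step 1: s1  (read 1: s0→s1)
  step 2: s3  (read 0: s1→s3)
  step 3: s3  (read 1: s3→s3)

After reading 3 characters, D is in state s3.

s3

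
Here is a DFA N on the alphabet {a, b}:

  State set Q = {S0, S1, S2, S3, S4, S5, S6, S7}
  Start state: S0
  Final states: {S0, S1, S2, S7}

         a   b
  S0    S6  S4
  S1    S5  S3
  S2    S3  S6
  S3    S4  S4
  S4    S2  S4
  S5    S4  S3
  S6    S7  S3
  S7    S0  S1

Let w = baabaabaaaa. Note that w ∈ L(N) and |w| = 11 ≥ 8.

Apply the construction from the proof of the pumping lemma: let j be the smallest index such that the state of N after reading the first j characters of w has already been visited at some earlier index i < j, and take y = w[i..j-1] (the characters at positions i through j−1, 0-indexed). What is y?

aab

State sequence: S0 -b-> S4 -a-> S2 -a-> S3 -b-> S4 -a-> S2 -a-> S3 -b-> S4 -a-> S2 -a-> S3 -a-> S4 -a-> S2
First repeat at step 4: S4 was already visited.

So i = 1, j = 4, giving x = w[0:1] = b, y = w[1:4] = aab, z = w[4:11] = aabaaaa.
Check: |xy| = 4 ≤ 8 and |y| = 3 ≥ 1. Reading y takes N from S4 back to S4, so every xyⁱz is accepted.
Pumping length from the standard proof: p = 8 (the number of states). The repeated state found above gives |xy| = j ≤ 8 and |y| = j − i ≥ 1.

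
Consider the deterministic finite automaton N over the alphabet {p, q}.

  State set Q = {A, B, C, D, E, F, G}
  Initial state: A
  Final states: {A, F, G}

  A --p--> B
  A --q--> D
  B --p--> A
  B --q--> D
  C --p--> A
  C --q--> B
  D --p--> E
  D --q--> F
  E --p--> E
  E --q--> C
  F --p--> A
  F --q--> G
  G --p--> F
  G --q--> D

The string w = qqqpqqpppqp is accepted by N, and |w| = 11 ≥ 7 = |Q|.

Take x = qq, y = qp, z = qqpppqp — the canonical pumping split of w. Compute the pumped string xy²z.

qqqpqpqqpppqp

xy^2z = qq·qp·qp·qqpppqp = qqqpqpqqpppqp.
Reading y = qp takes N from F back to F, so after x·y·y the machine is still in F, and z then leads to the accepting state A. Hence qqqpqpqqpppqp ∈ L(N).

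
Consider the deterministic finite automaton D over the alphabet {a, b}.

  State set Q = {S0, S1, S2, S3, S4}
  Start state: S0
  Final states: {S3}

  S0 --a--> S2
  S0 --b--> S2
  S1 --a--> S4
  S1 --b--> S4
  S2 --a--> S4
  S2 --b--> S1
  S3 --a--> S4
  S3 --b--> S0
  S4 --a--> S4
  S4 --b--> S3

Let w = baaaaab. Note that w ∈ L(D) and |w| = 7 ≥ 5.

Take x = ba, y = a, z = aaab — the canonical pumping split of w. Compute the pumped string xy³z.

xy^3z = ba·a·a·a·aaab = baaaaaaab.
Reading y = a takes D from S4 back to S4, so after x·y·y·y the machine is still in S4, and z then leads to the accepting state S3. Hence baaaaaaab ∈ L(D).

baaaaaaab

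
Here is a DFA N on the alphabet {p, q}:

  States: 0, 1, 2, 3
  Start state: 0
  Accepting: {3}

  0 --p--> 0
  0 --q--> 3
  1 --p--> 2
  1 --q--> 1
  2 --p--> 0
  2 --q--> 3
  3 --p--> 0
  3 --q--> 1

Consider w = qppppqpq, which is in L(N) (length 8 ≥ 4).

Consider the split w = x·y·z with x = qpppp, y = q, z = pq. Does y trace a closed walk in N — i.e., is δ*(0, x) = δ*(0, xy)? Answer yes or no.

Run of N on the first 6 characters of w = q p p p p q:
  step 0: 0  (start)
  step 1: 3  (read q: 0→3)
  step 2: 0  (read p: 3→0)
  step 3: 0  (read p: 0→0)
  step 4: 0  (read p: 0→0)
  step 5: 0  (read p: 0→0)
  step 6: 3  (read q: 0→3)

After x (step 5): 0. After xy (step 6): 3.
They differ (0 ≠ 3), so y is not a cycle from the state after x; this split is not the one the pumping-lemma construction produces, and pumping y need not keep the string in L(N).

no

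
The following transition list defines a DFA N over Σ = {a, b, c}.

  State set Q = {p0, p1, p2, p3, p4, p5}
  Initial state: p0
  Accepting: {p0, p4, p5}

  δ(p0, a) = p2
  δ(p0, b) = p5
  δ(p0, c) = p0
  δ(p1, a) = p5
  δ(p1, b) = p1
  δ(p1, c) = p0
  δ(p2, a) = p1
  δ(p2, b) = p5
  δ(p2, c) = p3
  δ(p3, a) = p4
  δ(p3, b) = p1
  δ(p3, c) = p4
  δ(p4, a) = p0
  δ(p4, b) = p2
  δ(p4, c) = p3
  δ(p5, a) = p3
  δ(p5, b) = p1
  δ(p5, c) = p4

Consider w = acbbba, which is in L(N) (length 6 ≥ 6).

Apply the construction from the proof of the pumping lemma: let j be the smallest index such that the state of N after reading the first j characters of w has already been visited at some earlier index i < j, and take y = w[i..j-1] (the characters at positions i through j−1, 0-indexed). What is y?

State sequence: p0 -a-> p2 -c-> p3 -b-> p1 -b-> p1 -b-> p1 -a-> p5
First repeat at step 4: p1 was already visited.

So i = 3, j = 4, giving x = w[0:3] = acb, y = w[3:4] = b, z = w[4:6] = ba.
Check: |xy| = 4 ≤ 6 and |y| = 1 ≥ 1. Reading y takes N from p1 back to p1, so every xyⁱz is accepted.

b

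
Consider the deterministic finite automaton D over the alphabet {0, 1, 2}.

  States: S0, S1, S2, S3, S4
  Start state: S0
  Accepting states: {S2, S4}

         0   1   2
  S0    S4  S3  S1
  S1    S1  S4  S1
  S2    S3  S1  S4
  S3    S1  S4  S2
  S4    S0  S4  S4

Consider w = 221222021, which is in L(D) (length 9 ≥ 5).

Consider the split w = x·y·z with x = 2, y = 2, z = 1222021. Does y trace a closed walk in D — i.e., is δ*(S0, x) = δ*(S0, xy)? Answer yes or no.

yes

State sequence: S0 -2-> S1 -2-> S1

After x (step 1): S1. After xy (step 2): S1.
They match, so y = 2 drives D around a cycle from S1 back to itself; pumping y any number of times keeps D in S1 before reading z, and xyⁱz ∈ L(D) for every i ≥ 0.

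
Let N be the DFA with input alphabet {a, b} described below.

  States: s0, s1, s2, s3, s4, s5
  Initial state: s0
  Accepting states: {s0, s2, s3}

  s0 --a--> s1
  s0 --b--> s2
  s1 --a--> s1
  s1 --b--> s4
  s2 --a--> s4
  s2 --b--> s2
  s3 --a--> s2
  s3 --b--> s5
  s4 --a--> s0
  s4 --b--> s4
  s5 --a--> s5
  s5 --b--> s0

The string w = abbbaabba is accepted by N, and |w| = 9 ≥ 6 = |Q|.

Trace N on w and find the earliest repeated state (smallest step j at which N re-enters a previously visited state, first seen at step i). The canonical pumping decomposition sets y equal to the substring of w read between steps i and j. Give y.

b

State sequence: s0 -a-> s1 -b-> s4 -b-> s4 -b-> s4 -a-> s0 -a-> s1 -b-> s4 -b-> s4 -a-> s0
First repeat at step 3: s4 was already visited.

So i = 2, j = 3, giving x = w[0:2] = ab, y = w[2:3] = b, z = w[3:9] = baabba.
Check: |xy| = 3 ≤ 6 and |y| = 1 ≥ 1. Reading y takes N from s4 back to s4, so every xyⁱz is accepted.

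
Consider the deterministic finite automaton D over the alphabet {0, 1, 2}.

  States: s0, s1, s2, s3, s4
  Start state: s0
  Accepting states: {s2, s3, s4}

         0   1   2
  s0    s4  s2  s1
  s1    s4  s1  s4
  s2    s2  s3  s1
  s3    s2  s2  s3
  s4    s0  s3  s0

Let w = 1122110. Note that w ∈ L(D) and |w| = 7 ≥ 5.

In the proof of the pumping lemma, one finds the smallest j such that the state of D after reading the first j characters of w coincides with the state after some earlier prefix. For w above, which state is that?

State sequence: s0 -1-> s2 -1-> s3 -2-> s3 -2-> s3 -1-> s2 -1-> s3 -0-> s2
First repeat at step 3: s3 was already visited.

The earliest repeat is at step j = 3: D is in s3, which it already visited at step i = 2.

s3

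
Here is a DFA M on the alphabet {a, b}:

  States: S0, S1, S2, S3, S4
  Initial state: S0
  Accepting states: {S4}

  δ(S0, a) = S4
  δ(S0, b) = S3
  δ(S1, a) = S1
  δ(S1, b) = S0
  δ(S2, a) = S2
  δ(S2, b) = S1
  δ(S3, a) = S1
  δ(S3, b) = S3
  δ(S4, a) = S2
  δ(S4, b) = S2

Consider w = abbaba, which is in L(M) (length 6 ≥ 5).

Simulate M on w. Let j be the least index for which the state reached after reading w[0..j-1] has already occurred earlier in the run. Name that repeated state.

Run of M on w = a b b a b a:
  step 0: S0  (start)
  step 1: S4  (read a: S0→S4)
  step 2: S2  (read b: S4→S2)
  step 3: S1  (read b: S2→S1)
  step 4: S1  (read a: S1→S1)   ← first repeat (S1 seen earlier)
  step 5: S0  (read b: S1→S0)
  step 6: S4  (read a: S0→S4)

The earliest repeat is at step j = 4: M is in S1, which it already visited at step i = 3.

S1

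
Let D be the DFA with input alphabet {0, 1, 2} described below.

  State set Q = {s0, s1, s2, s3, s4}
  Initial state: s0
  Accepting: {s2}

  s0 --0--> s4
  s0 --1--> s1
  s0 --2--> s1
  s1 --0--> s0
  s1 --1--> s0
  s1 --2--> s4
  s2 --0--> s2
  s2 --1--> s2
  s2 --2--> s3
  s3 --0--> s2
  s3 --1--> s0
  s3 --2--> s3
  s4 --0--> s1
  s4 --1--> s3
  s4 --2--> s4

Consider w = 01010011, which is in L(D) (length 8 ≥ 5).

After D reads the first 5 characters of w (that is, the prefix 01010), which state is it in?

State sequence: s0 -0-> s4 -1-> s3 -0-> s2 -1-> s2 -0-> s2

After reading 5 characters, D is in state s2.

s2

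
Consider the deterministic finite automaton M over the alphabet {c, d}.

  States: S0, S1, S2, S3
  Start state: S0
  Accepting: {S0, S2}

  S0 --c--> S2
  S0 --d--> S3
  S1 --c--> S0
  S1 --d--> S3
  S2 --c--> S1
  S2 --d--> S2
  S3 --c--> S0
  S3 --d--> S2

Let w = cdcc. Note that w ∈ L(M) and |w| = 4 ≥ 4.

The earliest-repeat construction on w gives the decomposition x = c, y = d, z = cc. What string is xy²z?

cddcc

xy^2z = c·d·d·cc = cddcc.
Reading y = d takes M from S2 back to S2, so after x·y·y the machine is still in S2, and z then leads to the accepting state S0. Hence cddcc ∈ L(M).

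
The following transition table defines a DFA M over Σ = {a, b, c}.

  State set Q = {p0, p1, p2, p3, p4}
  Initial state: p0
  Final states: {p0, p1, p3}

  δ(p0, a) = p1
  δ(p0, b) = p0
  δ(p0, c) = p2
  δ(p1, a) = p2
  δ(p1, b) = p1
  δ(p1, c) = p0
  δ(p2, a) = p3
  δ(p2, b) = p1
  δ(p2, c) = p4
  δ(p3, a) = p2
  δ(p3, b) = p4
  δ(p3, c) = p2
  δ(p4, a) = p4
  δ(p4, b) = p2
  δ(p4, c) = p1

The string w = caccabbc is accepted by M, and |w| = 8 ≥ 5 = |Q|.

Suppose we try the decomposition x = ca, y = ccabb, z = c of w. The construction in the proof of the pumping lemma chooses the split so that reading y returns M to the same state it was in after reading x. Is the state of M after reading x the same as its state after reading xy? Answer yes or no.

no

Run of M on the first 7 characters of w = c a c c a b b:
  step 0: p0  (start)
  step 1: p2  (read c: p0→p2)
  step 2: p3  (read a: p2→p3)
  step 3: p2  (read c: p3→p2)
  step 4: p4  (read c: p2→p4)
  step 5: p4  (read a: p4→p4)
  step 6: p2  (read b: p4→p2)
  step 7: p1  (read b: p2→p1)

After x (step 2): p3. After xy (step 7): p1.
They differ (p3 ≠ p1), so y is not a cycle from the state after x; this split is not the one the pumping-lemma construction produces, and pumping y need not keep the string in L(M).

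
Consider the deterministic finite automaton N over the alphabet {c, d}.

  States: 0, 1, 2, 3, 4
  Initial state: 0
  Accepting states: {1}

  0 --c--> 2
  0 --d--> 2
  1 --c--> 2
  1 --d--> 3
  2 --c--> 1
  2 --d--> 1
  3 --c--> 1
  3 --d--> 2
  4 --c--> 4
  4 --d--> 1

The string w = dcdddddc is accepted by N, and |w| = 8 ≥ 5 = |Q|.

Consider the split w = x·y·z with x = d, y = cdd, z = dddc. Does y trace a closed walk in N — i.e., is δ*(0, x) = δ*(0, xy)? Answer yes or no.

State sequence: 0 -d-> 2 -c-> 1 -d-> 3 -d-> 2

After x (step 1): 2. After xy (step 4): 2.
They match, so y = cdd drives N around a cycle from 2 back to itself; pumping y any number of times keeps N in 2 before reading z, and xyⁱz ∈ L(N) for every i ≥ 0.

yes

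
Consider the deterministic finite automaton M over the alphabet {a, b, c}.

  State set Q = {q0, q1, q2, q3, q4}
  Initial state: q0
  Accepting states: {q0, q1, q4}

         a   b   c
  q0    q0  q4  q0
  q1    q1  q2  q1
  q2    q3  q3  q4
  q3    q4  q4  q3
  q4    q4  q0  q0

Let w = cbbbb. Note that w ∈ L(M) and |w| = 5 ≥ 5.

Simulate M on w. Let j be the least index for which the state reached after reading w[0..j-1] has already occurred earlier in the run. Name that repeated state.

q0

State sequence: q0 -c-> q0 -b-> q4 -b-> q0 -b-> q4 -b-> q0
First repeat at step 1: q0 was already visited.

The earliest repeat is at step j = 1: M is in q0, which it already visited at step i = 0.
Since M has 5 states, any run of length ≥ 5 visits 5+1 states, so by pigeonhole some state repeats within the first 5 steps — that repeat gives the pumpable loop.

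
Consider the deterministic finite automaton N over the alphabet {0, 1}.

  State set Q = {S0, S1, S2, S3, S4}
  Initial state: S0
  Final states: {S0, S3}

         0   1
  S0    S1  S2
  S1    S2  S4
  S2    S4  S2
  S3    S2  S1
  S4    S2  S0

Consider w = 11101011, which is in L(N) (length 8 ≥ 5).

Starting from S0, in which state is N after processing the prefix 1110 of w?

State sequence: S0 -1-> S2 -1-> S2 -1-> S2 -0-> S4

After reading 4 characters, N is in state S4.
(This kind of state-tracing is the core of the pumping-lemma construction: with 5 states, pigeonhole forces a repeat within the first 5 steps.)

S4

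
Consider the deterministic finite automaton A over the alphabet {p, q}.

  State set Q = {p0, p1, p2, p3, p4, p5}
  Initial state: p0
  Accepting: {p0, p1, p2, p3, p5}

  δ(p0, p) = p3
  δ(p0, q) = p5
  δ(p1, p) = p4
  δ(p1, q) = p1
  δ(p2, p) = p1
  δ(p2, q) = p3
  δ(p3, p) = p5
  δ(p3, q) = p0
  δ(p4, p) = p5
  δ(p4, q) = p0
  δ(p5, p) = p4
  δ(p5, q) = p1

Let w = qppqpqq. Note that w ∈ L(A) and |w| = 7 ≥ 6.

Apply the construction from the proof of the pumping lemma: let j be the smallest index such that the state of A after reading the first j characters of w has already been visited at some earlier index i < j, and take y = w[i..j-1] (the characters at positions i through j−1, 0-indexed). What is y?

pp

State sequence: p0 -q-> p5 -p-> p4 -p-> p5 -q-> p1 -p-> p4 -q-> p0 -q-> p5
First repeat at step 3: p5 was already visited.

So i = 1, j = 3, giving x = w[0:1] = q, y = w[1:3] = pp, z = w[3:7] = qpqq.
Check: |xy| = 3 ≤ 6 and |y| = 2 ≥ 1. Reading y takes A from p5 back to p5, so every xyⁱz is accepted.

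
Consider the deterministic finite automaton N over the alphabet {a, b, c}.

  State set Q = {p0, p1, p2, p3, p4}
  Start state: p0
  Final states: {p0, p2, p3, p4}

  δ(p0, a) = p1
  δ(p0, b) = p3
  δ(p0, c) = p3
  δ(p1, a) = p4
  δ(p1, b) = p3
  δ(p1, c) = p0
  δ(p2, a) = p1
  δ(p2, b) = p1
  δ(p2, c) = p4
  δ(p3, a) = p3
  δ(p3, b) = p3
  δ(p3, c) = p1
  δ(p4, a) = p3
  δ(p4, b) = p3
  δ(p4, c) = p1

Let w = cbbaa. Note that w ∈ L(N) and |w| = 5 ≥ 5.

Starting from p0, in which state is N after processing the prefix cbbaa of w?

State sequence: p0 -c-> p3 -b-> p3 -b-> p3 -a-> p3 -a-> p3

After reading 5 characters, N is in state p3.

p3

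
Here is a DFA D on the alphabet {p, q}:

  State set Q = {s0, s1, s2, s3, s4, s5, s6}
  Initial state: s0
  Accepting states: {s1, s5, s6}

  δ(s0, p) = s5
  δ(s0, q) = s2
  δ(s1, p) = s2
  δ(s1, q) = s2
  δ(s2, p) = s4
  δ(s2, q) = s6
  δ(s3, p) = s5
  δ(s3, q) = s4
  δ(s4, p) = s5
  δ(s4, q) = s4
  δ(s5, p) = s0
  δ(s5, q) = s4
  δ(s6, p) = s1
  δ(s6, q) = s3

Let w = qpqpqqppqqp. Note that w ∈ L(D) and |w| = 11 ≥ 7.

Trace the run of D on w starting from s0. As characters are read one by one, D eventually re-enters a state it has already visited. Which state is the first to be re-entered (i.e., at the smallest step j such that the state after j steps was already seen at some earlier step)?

State sequence: s0 -q-> s2 -p-> s4 -q-> s4 -p-> s5 -q-> s4 -q-> s4 -p-> s5 -p-> s0 -q-> s2 -q-> s6 -p-> s1
First repeat at step 3: s4 was already visited.

The earliest repeat is at step j = 3: D is in s4, which it already visited at step i = 2.
The DFA has 7 states, so the proof of the pumping lemma guarantees a repeated state among the first 7+1 visited; the segment between the two visits is the pumpable y.

s4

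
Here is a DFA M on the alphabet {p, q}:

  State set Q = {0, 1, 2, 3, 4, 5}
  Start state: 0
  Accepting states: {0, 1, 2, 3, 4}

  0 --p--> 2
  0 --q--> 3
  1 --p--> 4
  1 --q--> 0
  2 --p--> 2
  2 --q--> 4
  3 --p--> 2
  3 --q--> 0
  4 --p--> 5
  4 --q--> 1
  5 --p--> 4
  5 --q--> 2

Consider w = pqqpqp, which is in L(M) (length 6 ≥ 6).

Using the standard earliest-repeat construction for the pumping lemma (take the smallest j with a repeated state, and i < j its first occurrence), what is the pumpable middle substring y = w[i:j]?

State sequence: 0 -p-> 2 -q-> 4 -q-> 1 -p-> 4 -q-> 1 -p-> 4
First repeat at step 4: 4 was already visited.

So i = 2, j = 4, giving x = w[0:2] = pq, y = w[2:4] = qp, z = w[4:6] = qp.
Check: |xy| = 4 ≤ 6 and |y| = 2 ≥ 1. Reading y takes M from 4 back to 4, so every xyⁱz is accepted.
The DFA has 6 states, so the proof of the pumping lemma guarantees a repeated state among the first 6+1 visited; the segment between the two visits is the pumpable y.

qp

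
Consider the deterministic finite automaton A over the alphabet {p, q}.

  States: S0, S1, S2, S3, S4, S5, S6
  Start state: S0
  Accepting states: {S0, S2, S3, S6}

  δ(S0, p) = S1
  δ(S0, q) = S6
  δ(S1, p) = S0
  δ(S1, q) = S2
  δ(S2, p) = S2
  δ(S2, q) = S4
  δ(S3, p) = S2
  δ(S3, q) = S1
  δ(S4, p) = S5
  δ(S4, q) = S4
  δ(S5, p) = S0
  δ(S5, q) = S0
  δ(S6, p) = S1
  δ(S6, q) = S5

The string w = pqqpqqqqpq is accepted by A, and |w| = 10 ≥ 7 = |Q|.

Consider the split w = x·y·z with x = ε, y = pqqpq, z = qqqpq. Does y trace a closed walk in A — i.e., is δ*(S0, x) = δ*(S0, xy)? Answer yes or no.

yes

Run of A on the first 5 characters of w = p q q p q:
  step 0: S0  (start)
  step 1: S1  (read p: S0→S1)
  step 2: S2  (read q: S1→S2)
  step 3: S4  (read q: S2→S4)
  step 4: S5  (read p: S4→S5)
  step 5: S0  (read q: S5→S0)

After x (step 0): S0. After xy (step 5): S0.
They match, so y = pqqpq drives A around a cycle from S0 back to itself; pumping y any number of times keeps A in S0 before reading z, and xyⁱz ∈ L(A) for every i ≥ 0.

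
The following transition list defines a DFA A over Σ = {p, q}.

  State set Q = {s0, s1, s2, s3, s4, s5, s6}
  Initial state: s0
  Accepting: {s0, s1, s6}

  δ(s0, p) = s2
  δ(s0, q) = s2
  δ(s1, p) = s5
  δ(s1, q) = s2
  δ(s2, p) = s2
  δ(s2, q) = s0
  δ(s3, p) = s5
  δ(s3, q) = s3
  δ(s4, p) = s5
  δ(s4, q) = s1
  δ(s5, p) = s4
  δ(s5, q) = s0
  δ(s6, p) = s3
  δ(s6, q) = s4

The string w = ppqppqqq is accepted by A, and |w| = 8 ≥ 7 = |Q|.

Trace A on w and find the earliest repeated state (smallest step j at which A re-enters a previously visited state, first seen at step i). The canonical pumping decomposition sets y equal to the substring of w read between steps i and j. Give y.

p

State sequence: s0 -p-> s2 -p-> s2 -q-> s0 -p-> s2 -p-> s2 -q-> s0 -q-> s2 -q-> s0
First repeat at step 2: s2 was already visited.

So i = 1, j = 2, giving x = w[0:1] = p, y = w[1:2] = p, z = w[2:8] = qppqqq.
Check: |xy| = 2 ≤ 7 and |y| = 1 ≥ 1. Reading y takes A from s2 back to s2, so every xyⁱz is accepted.
The DFA has 7 states, so the proof of the pumping lemma guarantees a repeated state among the first 7+1 visited; the segment between the two visits is the pumpable y.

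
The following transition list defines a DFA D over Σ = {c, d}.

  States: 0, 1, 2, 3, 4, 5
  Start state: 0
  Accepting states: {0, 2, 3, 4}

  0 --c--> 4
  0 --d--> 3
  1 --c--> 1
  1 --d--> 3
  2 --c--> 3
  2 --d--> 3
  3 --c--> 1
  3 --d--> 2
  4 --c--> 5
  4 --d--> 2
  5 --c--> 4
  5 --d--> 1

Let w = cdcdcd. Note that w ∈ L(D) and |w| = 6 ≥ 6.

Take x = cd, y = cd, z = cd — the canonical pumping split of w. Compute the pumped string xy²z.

cdcdcdcd

xy^2z = cd·cd·cd·cd = cdcdcdcd.
Reading y = cd takes D from 2 back to 2, so after x·y·y the machine is still in 2, and z then leads to the accepting state 2. Hence cdcdcdcd ∈ L(D).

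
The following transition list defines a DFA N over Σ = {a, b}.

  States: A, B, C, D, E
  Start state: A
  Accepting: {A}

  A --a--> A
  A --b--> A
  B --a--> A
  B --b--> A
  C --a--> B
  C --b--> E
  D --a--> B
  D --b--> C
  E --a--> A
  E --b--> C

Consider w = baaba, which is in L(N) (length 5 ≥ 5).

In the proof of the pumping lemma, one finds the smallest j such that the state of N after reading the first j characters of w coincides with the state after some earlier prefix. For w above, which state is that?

A

State sequence: A -b-> A -a-> A -a-> A -b-> A -a-> A
First repeat at step 1: A was already visited.

The earliest repeat is at step j = 1: N is in A, which it already visited at step i = 0.
The DFA has 5 states, so the proof of the pumping lemma guarantees a repeated state among the first 5+1 visited; the segment between the two visits is the pumpable y.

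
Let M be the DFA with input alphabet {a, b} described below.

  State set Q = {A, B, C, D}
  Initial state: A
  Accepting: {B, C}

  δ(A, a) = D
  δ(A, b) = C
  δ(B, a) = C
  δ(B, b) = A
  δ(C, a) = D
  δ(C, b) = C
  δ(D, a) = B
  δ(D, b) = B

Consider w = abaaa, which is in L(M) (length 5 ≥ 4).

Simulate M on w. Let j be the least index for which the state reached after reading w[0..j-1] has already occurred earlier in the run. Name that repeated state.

State sequence: A -a-> D -b-> B -a-> C -a-> D -a-> B
First repeat at step 4: D was already visited.

The earliest repeat is at step j = 4: M is in D, which it already visited at step i = 1.
The DFA has 4 states, so the proof of the pumping lemma guarantees a repeated state among the first 4+1 visited; the segment between the two visits is the pumpable y.

D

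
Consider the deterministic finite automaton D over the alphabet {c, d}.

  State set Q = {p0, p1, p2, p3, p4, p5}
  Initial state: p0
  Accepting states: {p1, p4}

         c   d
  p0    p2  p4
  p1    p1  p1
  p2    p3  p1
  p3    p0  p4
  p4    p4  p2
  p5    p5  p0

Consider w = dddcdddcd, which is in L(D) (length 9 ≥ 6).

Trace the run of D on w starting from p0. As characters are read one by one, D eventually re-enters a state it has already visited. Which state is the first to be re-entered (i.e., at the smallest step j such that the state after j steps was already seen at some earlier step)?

p1

State sequence: p0 -d-> p4 -d-> p2 -d-> p1 -c-> p1 -d-> p1 -d-> p1 -d-> p1 -c-> p1 -d-> p1
First repeat at step 4: p1 was already visited.

The earliest repeat is at step j = 4: D is in p1, which it already visited at step i = 3.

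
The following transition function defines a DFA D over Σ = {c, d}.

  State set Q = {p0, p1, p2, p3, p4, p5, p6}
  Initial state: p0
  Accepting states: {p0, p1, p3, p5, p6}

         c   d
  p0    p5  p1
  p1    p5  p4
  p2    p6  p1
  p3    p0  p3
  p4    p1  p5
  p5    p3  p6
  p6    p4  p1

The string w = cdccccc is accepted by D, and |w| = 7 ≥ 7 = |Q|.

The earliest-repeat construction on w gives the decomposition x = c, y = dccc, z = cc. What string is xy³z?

xy^3z = c·dccc·dccc·dccc·cc = cdcccdcccdccccc.
Reading y = dccc takes D from p5 back to p5, so after x·y·y·y the machine is still in p5, and z then leads to the accepting state p0. Hence cdcccdcccdccccc ∈ L(D).

cdcccdcccdccccc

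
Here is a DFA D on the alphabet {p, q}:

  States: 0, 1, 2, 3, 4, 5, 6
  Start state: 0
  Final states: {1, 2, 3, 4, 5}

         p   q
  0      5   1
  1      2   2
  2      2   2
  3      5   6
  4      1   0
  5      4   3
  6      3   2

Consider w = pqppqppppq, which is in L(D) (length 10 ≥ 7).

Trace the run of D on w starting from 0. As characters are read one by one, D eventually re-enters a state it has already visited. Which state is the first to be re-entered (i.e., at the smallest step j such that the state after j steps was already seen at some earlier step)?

Run of D on w = p q p p q p p p p q:
  step 0: 0  (start)
  step 1: 5  (read p: 0→5)
  step 2: 3  (read q: 5→3)
  step 3: 5  (read p: 3→5)   ← first repeat (5 seen earlier)
  step 4: 4  (read p: 5→4)
  step 5: 0  (read q: 4→0)
  step 6: 5  (read p: 0→5)
  step 7: 4  (read p: 5→4)
  step 8: 1  (read p: 4→1)
  step 9: 2  (read p: 1→2)
  step 10: 2  (read q: 2→2)

The earliest repeat is at step j = 3: D is in 5, which it already visited at step i = 1.
With |Q| = 7, pigeonhole forces a state repeat no later than step 7; the substring read between the first and second visits to that state can be pumped.

5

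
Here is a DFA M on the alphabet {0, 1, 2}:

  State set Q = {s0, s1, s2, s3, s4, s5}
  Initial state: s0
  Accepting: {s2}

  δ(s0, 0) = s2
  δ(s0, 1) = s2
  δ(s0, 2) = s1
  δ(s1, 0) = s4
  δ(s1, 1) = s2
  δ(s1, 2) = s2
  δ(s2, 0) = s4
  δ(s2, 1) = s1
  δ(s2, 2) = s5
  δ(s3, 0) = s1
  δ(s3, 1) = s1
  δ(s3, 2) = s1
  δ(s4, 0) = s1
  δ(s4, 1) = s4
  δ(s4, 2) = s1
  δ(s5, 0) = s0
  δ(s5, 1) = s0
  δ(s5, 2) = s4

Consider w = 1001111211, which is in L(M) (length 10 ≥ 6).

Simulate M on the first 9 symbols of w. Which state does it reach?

State sequence: s0 -1-> s2 -0-> s4 -0-> s1 -1-> s2 -1-> s1 -1-> s2 -1-> s1 -2-> s2 -1-> s1

After reading 9 characters, M is in state s1.

s1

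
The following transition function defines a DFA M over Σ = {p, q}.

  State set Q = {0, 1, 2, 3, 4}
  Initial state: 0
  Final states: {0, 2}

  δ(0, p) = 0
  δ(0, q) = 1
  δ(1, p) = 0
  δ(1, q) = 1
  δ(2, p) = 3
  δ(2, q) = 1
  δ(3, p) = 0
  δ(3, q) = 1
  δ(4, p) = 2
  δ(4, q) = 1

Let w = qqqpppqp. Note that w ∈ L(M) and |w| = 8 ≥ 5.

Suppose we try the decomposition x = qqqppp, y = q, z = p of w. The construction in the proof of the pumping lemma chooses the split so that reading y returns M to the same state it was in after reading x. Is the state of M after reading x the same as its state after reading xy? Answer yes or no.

State sequence: 0 -q-> 1 -q-> 1 -q-> 1 -p-> 0 -p-> 0 -p-> 0 -q-> 1

After x (step 6): 0. After xy (step 7): 1.
They differ (0 ≠ 1), so y is not a cycle from the state after x; this split is not the one the pumping-lemma construction produces, and pumping y need not keep the string in L(M).

no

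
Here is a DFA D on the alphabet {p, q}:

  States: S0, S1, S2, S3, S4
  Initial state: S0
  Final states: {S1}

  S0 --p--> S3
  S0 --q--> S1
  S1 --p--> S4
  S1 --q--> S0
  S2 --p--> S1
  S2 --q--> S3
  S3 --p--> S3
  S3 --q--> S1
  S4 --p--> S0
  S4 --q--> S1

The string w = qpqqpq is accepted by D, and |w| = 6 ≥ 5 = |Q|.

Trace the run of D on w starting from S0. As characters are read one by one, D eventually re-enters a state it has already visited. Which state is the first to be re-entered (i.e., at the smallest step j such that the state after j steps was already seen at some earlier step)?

Run of D on w = q p q q p q:
  step 0: S0  (start)
  step 1: S1  (read q: S0→S1)
  step 2: S4  (read p: S1→S4)
  step 3: S1  (read q: S4→S1)   ← first repeat (S1 seen earlier)
  step 4: S0  (read q: S1→S0)
  step 5: S3  (read p: S0→S3)
  step 6: S1  (read q: S3→S1)

The earliest repeat is at step j = 3: D is in S1, which it already visited at step i = 1.

S1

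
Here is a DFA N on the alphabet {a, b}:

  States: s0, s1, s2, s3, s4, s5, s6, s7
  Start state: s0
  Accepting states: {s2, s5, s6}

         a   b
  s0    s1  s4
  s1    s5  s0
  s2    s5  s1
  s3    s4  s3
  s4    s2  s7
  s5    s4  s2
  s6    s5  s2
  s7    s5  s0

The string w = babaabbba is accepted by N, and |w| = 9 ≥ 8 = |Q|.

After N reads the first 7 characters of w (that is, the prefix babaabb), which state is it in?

s0

Run of N on the first 7 characters of w = b a b a a b b:
  step 0: s0  (start)
  step 1: s4  (read b: s0→s4)
  step 2: s2  (read a: s4→s2)
  step 3: s1  (read b: s2→s1)
  step 4: s5  (read a: s1→s5)
  step 5: s4  (read a: s5→s4)
  step 6: s7  (read b: s4→s7)
  step 7: s0  (read b: s7→s0)

After reading 7 characters, N is in state s0.
(This kind of state-tracing is the core of the pumping-lemma construction: with 8 states, pigeonhole forces a repeat within the first 8 steps.)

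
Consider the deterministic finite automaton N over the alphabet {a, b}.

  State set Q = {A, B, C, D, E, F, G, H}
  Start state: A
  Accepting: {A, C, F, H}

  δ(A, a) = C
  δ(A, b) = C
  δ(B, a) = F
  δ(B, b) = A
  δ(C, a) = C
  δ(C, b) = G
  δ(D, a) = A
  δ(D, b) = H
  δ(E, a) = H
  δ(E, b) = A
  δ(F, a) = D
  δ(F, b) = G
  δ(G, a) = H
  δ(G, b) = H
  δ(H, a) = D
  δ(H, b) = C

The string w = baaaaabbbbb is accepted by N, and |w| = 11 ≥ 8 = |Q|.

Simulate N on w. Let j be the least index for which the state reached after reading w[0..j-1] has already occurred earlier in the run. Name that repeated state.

State sequence: A -b-> C -a-> C -a-> C -a-> C -a-> C -a-> C -b-> G -b-> H -b-> C -b-> G -b-> H
First repeat at step 2: C was already visited.

The earliest repeat is at step j = 2: N is in C, which it already visited at step i = 1.
The DFA has 8 states, so the proof of the pumping lemma guarantees a repeated state among the first 8+1 visited; the segment between the two visits is the pumpable y.

C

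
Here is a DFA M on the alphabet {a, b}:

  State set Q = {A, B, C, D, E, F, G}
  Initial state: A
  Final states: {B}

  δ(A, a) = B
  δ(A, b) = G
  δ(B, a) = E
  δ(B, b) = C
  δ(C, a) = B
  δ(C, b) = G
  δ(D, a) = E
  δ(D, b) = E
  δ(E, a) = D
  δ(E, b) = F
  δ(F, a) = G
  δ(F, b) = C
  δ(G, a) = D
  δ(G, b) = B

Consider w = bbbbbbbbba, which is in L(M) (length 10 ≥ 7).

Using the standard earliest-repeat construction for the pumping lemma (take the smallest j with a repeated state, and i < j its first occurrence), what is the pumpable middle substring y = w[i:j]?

Run of M on w = b b b b b b b b b a:
  step 0: A  (start)
  step 1: G  (read b: A→G)
  step 2: B  (read b: G→B)
  step 3: C  (read b: B→C)
  step 4: G  (read b: C→G)   ← first repeat (G seen earlier)
  step 5: B  (read b: G→B)
  step 6: C  (read b: B→C)
  step 7: G  (read b: C→G)
  step 8: B  (read b: G→B)
  step 9: C  (read b: B→C)
  step 10: B  (read a: C→B)

So i = 1, j = 4, giving x = w[0:1] = b, y = w[1:4] = bbb, z = w[4:10] = bbbbba.
Check: |xy| = 4 ≤ 7 and |y| = 3 ≥ 1. Reading y takes M from G back to G, so every xyⁱz is accepted.
Since M has 7 states, any run of length ≥ 7 visits 7+1 states, so by pigeonhole some state repeats within the first 7 steps — that repeat gives the pumpable loop.

bbb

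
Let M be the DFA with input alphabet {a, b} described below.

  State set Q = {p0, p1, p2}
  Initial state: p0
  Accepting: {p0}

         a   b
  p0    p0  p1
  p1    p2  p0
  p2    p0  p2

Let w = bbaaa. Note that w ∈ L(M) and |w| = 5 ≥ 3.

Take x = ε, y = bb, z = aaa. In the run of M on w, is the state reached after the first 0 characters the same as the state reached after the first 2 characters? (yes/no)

yes

Run of M on the first 2 characters of w = b b:
  step 0: p0  (start)
  step 1: p1  (read b: p0→p1)
  step 2: p0  (read b: p1→p0)

After x (step 0): p0. After xy (step 2): p0.
They match, so y = bb drives M around a cycle from p0 back to itself; pumping y any number of times keeps M in p0 before reading z, and xyⁱz ∈ L(M) for every i ≥ 0.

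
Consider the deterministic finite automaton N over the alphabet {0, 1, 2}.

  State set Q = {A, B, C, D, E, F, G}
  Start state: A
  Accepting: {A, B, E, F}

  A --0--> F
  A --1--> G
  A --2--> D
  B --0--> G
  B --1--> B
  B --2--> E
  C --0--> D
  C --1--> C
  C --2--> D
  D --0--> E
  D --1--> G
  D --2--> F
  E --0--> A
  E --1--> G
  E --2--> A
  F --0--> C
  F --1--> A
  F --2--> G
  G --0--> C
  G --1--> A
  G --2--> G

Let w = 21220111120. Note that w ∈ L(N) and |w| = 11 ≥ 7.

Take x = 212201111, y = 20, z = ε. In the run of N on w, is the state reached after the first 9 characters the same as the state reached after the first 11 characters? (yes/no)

State sequence: A -2-> D -1-> G -2-> G -2-> G -0-> C -1-> C -1-> C -1-> C -1-> C -2-> D -0-> E

After x (step 9): C. After xy (step 11): E.
They differ (C ≠ E), so y is not a cycle from the state after x; this split is not the one the pumping-lemma construction produces, and pumping y need not keep the string in L(N).

no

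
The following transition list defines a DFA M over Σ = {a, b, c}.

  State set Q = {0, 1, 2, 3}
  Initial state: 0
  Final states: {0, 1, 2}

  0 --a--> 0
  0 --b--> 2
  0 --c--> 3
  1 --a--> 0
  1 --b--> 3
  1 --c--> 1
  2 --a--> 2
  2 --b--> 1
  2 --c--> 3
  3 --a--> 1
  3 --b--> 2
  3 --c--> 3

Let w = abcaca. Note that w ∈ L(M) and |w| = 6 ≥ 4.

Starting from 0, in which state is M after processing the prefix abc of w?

State sequence: 0 -a-> 0 -b-> 2 -c-> 3

After reading 3 characters, M is in state 3.

3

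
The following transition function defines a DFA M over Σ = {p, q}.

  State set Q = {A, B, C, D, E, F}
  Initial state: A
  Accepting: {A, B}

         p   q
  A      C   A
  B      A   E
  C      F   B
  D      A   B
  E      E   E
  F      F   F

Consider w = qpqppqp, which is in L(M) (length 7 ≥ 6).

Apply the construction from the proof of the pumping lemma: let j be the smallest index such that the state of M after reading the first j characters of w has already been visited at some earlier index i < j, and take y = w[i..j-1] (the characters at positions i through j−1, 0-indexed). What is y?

State sequence: A -q-> A -p-> C -q-> B -p-> A -p-> C -q-> B -p-> A
First repeat at step 1: A was already visited.

So i = 0, j = 1, giving x = w[0:0] = ε, y = w[0:1] = q, z = w[1:7] = pqppqp.
Check: |xy| = 1 ≤ 6 and |y| = 1 ≥ 1. Reading y takes M from A back to A, so every xyⁱz is accepted.
Pumping length from the standard proof: p = 6 (the number of states). The repeated state found above gives |xy| = j ≤ 6 and |y| = j − i ≥ 1.

q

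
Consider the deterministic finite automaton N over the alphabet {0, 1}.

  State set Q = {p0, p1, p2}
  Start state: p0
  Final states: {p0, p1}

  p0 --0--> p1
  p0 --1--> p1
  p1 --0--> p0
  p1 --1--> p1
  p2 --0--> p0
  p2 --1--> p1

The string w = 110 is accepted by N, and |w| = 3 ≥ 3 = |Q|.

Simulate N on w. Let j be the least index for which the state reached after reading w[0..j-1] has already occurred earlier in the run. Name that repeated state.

p1

Run of N on w = 1 1 0:
  step 0: p0  (start)
  step 1: p1  (read 1: p0→p1)
  step 2: p1  (read 1: p1→p1)   ← first repeat (p1 seen earlier)
  step 3: p0  (read 0: p1→p0)

The earliest repeat is at step j = 2: N is in p1, which it already visited at step i = 1.
Pumping length from the standard proof: p = 3 (the number of states). The repeated state found above gives |xy| = j ≤ 3 and |y| = j − i ≥ 1.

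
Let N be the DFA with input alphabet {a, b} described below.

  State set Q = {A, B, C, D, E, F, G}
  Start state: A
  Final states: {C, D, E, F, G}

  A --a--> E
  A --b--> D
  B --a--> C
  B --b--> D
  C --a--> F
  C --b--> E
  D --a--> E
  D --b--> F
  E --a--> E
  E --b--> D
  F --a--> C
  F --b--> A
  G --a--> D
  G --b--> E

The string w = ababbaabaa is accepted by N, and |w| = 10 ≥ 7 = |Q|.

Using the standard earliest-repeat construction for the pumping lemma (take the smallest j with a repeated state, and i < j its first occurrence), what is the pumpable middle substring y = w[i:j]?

ba

Run of N on w = a b a b b a a b a a:
  step 0: A  (start)
  step 1: E  (read a: A→E)
  step 2: D  (read b: E→D)
  step 3: E  (read a: D→E)   ← first repeat (E seen earlier)
  step 4: D  (read b: E→D)
  step 5: F  (read b: D→F)
  step 6: C  (read a: F→C)
  step 7: F  (read a: C→F)
  step 8: A  (read b: F→A)
  step 9: E  (read a: A→E)
  step 10: E  (read a: E→E)

So i = 1, j = 3, giving x = w[0:1] = a, y = w[1:3] = ba, z = w[3:10] = bbaabaa.
Check: |xy| = 3 ≤ 7 and |y| = 2 ≥ 1. Reading y takes N from E back to E, so every xyⁱz is accepted.
With |Q| = 7, pigeonhole forces a state repeat no later than step 7; the substring read between the first and second visits to that state can be pumped.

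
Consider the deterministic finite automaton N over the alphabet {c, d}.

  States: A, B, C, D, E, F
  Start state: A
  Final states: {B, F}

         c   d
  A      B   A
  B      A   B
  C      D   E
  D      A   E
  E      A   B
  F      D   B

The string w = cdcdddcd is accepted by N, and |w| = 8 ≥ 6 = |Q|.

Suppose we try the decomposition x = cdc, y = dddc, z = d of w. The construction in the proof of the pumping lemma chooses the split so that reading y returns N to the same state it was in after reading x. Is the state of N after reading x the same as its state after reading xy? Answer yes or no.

State sequence: A -c-> B -d-> B -c-> A -d-> A -d-> A -d-> A -c-> B

After x (step 3): A. After xy (step 7): B.
They differ (A ≠ B), so y is not a cycle from the state after x; this split is not the one the pumping-lemma construction produces, and pumping y need not keep the string in L(N).

no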